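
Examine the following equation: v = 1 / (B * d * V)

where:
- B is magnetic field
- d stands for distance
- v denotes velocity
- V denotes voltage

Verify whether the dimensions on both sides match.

No

B (magnetic field) has dimensions [I^-1 M T^-2].
d (distance) has dimensions [L].
v (velocity) has dimensions [L T^-1].
V (voltage) has dimensions [I^-1 L^2 M T^-3].

Left side: [L T^-1]
Right side: [I^2 L^-3 M^-2 T^5]

The two sides have different dimensions, so the equation is NOT dimensionally consistent.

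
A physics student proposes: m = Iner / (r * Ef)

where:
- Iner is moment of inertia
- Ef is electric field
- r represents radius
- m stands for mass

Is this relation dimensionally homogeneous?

No

Iner (moment of inertia) has dimensions [L^2 M].
Ef (electric field) has dimensions [I^-1 L M T^-3].
r (radius) has dimensions [L].
m (mass) has dimensions [M].

Left side: [M]
Right side: [I T^3]

The two sides have different dimensions, so the equation is NOT dimensionally consistent.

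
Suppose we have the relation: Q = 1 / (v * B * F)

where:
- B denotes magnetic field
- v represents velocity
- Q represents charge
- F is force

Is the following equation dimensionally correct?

No

B (magnetic field) has dimensions [I^-1 M T^-2].
v (velocity) has dimensions [L T^-1].
Q (charge) has dimensions [I T].
F (force) has dimensions [L M T^-2].

Left side: [I T]
Right side: [I L^-2 M^-2 T^5]

The two sides have different dimensions, so the equation is NOT dimensionally consistent.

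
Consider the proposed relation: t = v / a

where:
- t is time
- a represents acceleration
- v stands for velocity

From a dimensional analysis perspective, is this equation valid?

Yes

t (time) has dimensions [T].
a (acceleration) has dimensions [L T^-2].
v (velocity) has dimensions [L T^-1].

Left side: [T]
Right side: [T]

Both sides have the same dimensions, so the equation is dimensionally consistent.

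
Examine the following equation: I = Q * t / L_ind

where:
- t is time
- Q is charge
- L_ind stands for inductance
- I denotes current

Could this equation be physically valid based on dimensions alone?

No

t (time) has dimensions [T].
Q (charge) has dimensions [I T].
L_ind (inductance) has dimensions [I^-2 L^2 M T^-2].
I (current) has dimensions [I].

Left side: [I]
Right side: [I^3 L^-2 M^-1 T^4]

The two sides have different dimensions, so the equation is NOT dimensionally consistent.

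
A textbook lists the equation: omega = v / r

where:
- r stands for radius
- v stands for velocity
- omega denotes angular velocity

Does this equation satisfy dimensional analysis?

Yes

r (radius) has dimensions [L].
v (velocity) has dimensions [L T^-1].
omega (angular velocity) has dimensions [T^-1].

Left side: [T^-1]
Right side: [T^-1]

Both sides have the same dimensions, so the equation is dimensionally consistent.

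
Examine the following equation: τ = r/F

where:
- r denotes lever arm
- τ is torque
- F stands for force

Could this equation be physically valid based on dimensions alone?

No

r (lever arm) has dimensions [L].
τ (torque) has dimensions [L^2 M T^-2].
F (force) has dimensions [L M T^-2].

Left side: [L^2 M T^-2]
Right side: [M^-1 T^2]

The two sides have different dimensions, so the equation is NOT dimensionally consistent.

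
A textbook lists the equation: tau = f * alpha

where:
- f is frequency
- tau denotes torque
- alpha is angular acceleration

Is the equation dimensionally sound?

No

f (frequency) has dimensions [T^-1].
tau (torque) has dimensions [L^2 M T^-2].
alpha (angular acceleration) has dimensions [T^-2].

Left side: [L^2 M T^-2]
Right side: [T^-3]

The two sides have different dimensions, so the equation is NOT dimensionally consistent.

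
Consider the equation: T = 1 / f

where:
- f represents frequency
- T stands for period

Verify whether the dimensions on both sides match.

Yes

f (frequency) has dimensions [T^-1].
T (period) has dimensions [T].

Left side: [T]
Right side: [T]

Both sides have the same dimensions, so the equation is dimensionally consistent.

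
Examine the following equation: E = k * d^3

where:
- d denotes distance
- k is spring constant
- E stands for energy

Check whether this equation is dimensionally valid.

No

d (distance) has dimensions [L].
k (spring constant) has dimensions [M T^-2].
E (energy) has dimensions [L^2 M T^-2].

Left side: [L^2 M T^-2]
Right side: [L^3 M T^-2]

The two sides have different dimensions, so the equation is NOT dimensionally consistent.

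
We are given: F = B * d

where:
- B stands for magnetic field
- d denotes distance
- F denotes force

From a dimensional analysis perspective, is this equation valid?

No

B (magnetic field) has dimensions [I^-1 M T^-2].
d (distance) has dimensions [L].
F (force) has dimensions [L M T^-2].

Left side: [L M T^-2]
Right side: [I^-1 L M T^-2]

The two sides have different dimensions, so the equation is NOT dimensionally consistent.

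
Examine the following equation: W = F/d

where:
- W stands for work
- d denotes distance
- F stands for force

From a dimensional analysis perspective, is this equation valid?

No

W (work) has dimensions [L^2 M T^-2].
d (distance) has dimensions [L].
F (force) has dimensions [L M T^-2].

Left side: [L^2 M T^-2]
Right side: [M T^-2]

The two sides have different dimensions, so the equation is NOT dimensionally consistent.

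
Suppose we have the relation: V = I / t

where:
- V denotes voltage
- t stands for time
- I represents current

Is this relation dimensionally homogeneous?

No

V (voltage) has dimensions [I^-1 L^2 M T^-3].
t (time) has dimensions [T].
I (current) has dimensions [I].

Left side: [I^-1 L^2 M T^-3]
Right side: [I T^-1]

The two sides have different dimensions, so the equation is NOT dimensionally consistent.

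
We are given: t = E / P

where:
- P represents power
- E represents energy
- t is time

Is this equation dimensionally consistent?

Yes

P (power) has dimensions [L^2 M T^-3].
E (energy) has dimensions [L^2 M T^-2].
t (time) has dimensions [T].

Left side: [T]
Right side: [T]

Both sides have the same dimensions, so the equation is dimensionally consistent.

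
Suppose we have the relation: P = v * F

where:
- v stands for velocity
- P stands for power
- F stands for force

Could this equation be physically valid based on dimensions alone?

Yes

v (velocity) has dimensions [L T^-1].
P (power) has dimensions [L^2 M T^-3].
F (force) has dimensions [L M T^-2].

Left side: [L^2 M T^-3]
Right side: [L^2 M T^-3]

Both sides have the same dimensions, so the equation is dimensionally consistent.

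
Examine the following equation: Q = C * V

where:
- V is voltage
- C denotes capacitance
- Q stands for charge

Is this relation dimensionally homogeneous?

Yes

V (voltage) has dimensions [I^-1 L^2 M T^-3].
C (capacitance) has dimensions [I^2 L^-2 M^-1 T^4].
Q (charge) has dimensions [I T].

Left side: [I T]
Right side: [I T]

Both sides have the same dimensions, so the equation is dimensionally consistent.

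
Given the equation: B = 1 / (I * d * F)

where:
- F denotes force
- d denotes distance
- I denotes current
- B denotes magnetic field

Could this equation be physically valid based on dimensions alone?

No

F (force) has dimensions [L M T^-2].
d (distance) has dimensions [L].
I (current) has dimensions [I].
B (magnetic field) has dimensions [I^-1 M T^-2].

Left side: [I^-1 M T^-2]
Right side: [I^-1 L^-2 M^-1 T^2]

The two sides have different dimensions, so the equation is NOT dimensionally consistent.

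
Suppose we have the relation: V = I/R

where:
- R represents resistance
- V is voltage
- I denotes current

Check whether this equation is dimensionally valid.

No

R (resistance) has dimensions [I^-2 L^2 M T^-3].
V (voltage) has dimensions [I^-1 L^2 M T^-3].
I (current) has dimensions [I].

Left side: [I^-1 L^2 M T^-3]
Right side: [I^3 L^-2 M^-1 T^3]

The two sides have different dimensions, so the equation is NOT dimensionally consistent.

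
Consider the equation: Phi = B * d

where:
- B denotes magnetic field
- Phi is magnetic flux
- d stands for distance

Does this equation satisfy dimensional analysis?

No

B (magnetic field) has dimensions [I^-1 M T^-2].
Phi (magnetic flux) has dimensions [I^-1 L^2 M T^-2].
d (distance) has dimensions [L].

Left side: [I^-1 L^2 M T^-2]
Right side: [I^-1 L M T^-2]

The two sides have different dimensions, so the equation is NOT dimensionally consistent.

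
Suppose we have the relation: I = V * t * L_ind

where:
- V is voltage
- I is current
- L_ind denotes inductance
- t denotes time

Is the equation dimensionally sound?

No

V (voltage) has dimensions [I^-1 L^2 M T^-3].
I (current) has dimensions [I].
L_ind (inductance) has dimensions [I^-2 L^2 M T^-2].
t (time) has dimensions [T].

Left side: [I]
Right side: [I^-3 L^4 M^2 T^-4]

The two sides have different dimensions, so the equation is NOT dimensionally consistent.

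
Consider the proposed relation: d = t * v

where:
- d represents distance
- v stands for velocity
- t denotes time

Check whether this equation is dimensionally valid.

Yes

d (distance) has dimensions [L].
v (velocity) has dimensions [L T^-1].
t (time) has dimensions [T].

Left side: [L]
Right side: [L]

Both sides have the same dimensions, so the equation is dimensionally consistent.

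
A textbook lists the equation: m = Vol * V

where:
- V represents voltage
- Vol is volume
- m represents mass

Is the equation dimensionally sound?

No

V (voltage) has dimensions [I^-1 L^2 M T^-3].
Vol (volume) has dimensions [L^3].
m (mass) has dimensions [M].

Left side: [M]
Right side: [I^-1 L^5 M T^-3]

The two sides have different dimensions, so the equation is NOT dimensionally consistent.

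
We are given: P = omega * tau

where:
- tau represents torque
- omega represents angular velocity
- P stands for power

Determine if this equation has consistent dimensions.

Yes

tau (torque) has dimensions [L^2 M T^-2].
omega (angular velocity) has dimensions [T^-1].
P (power) has dimensions [L^2 M T^-3].

Left side: [L^2 M T^-3]
Right side: [L^2 M T^-3]

Both sides have the same dimensions, so the equation is dimensionally consistent.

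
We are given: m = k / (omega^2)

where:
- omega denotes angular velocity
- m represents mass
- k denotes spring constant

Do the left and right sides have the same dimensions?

Yes

omega (angular velocity) has dimensions [T^-1].
m (mass) has dimensions [M].
k (spring constant) has dimensions [M T^-2].

Left side: [M]
Right side: [M]

Both sides have the same dimensions, so the equation is dimensionally consistent.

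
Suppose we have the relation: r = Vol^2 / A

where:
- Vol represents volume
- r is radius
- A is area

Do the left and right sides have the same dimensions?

No

Vol (volume) has dimensions [L^3].
r (radius) has dimensions [L].
A (area) has dimensions [L^2].

Left side: [L]
Right side: [L^4]

The two sides have different dimensions, so the equation is NOT dimensionally consistent.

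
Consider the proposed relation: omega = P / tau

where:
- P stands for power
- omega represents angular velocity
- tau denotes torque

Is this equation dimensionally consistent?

Yes

P (power) has dimensions [L^2 M T^-3].
omega (angular velocity) has dimensions [T^-1].
tau (torque) has dimensions [L^2 M T^-2].

Left side: [T^-1]
Right side: [T^-1]

Both sides have the same dimensions, so the equation is dimensionally consistent.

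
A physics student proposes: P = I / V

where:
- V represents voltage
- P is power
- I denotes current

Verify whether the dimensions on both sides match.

No

V (voltage) has dimensions [I^-1 L^2 M T^-3].
P (power) has dimensions [L^2 M T^-3].
I (current) has dimensions [I].

Left side: [L^2 M T^-3]
Right side: [I^2 L^-2 M^-1 T^3]

The two sides have different dimensions, so the equation is NOT dimensionally consistent.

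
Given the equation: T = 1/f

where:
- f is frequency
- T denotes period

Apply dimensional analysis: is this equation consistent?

Yes

f (frequency) has dimensions [T^-1].
T (period) has dimensions [T].

Left side: [T]
Right side: [T]

Both sides have the same dimensions, so the equation is dimensionally consistent.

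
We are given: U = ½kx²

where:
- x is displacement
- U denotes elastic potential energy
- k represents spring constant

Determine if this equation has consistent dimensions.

Yes

x (displacement) has dimensions [L].
U (elastic potential energy) has dimensions [L^2 M T^-2].
k (spring constant) has dimensions [M T^-2].

Left side: [L^2 M T^-2]
Right side: [L^2 M T^-2]

Both sides have the same dimensions, so the equation is dimensionally consistent.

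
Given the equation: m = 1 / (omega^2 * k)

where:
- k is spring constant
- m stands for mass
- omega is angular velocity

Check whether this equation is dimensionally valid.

No

k (spring constant) has dimensions [M T^-2].
m (mass) has dimensions [M].
omega (angular velocity) has dimensions [T^-1].

Left side: [M]
Right side: [M^-1 T^4]

The two sides have different dimensions, so the equation is NOT dimensionally consistent.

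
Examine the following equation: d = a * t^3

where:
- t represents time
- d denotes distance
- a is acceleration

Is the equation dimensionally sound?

No

t (time) has dimensions [T].
d (distance) has dimensions [L].
a (acceleration) has dimensions [L T^-2].

Left side: [L]
Right side: [L T]

The two sides have different dimensions, so the equation is NOT dimensionally consistent.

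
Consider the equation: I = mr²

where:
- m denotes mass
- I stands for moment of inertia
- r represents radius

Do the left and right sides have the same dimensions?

Yes

m (mass) has dimensions [M].
I (moment of inertia) has dimensions [L^2 M].
r (radius) has dimensions [L].

Left side: [L^2 M]
Right side: [L^2 M]

Both sides have the same dimensions, so the equation is dimensionally consistent.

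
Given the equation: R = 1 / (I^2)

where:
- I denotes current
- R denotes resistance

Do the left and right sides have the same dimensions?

No

I (current) has dimensions [I].
R (resistance) has dimensions [I^-2 L^2 M T^-3].

Left side: [I^-2 L^2 M T^-3]
Right side: [I^-2]

The two sides have different dimensions, so the equation is NOT dimensionally consistent.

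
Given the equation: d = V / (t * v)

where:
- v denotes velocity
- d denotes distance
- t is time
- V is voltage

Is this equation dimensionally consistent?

No

v (velocity) has dimensions [L T^-1].
d (distance) has dimensions [L].
t (time) has dimensions [T].
V (voltage) has dimensions [I^-1 L^2 M T^-3].

Left side: [L]
Right side: [I^-1 L M T^-3]

The two sides have different dimensions, so the equation is NOT dimensionally consistent.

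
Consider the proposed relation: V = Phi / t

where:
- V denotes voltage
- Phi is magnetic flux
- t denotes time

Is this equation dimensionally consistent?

Yes

V (voltage) has dimensions [I^-1 L^2 M T^-3].
Phi (magnetic flux) has dimensions [I^-1 L^2 M T^-2].
t (time) has dimensions [T].

Left side: [I^-1 L^2 M T^-3]
Right side: [I^-1 L^2 M T^-3]

Both sides have the same dimensions, so the equation is dimensionally consistent.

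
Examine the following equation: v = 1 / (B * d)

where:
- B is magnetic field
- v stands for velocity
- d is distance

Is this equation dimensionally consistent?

No

B (magnetic field) has dimensions [I^-1 M T^-2].
v (velocity) has dimensions [L T^-1].
d (distance) has dimensions [L].

Left side: [L T^-1]
Right side: [I L^-1 M^-1 T^2]

The two sides have different dimensions, so the equation is NOT dimensionally consistent.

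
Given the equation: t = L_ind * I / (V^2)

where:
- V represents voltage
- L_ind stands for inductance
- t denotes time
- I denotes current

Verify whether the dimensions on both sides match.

No

V (voltage) has dimensions [I^-1 L^2 M T^-3].
L_ind (inductance) has dimensions [I^-2 L^2 M T^-2].
t (time) has dimensions [T].
I (current) has dimensions [I].

Left side: [T]
Right side: [I L^-2 M^-1 T^4]

The two sides have different dimensions, so the equation is NOT dimensionally consistent.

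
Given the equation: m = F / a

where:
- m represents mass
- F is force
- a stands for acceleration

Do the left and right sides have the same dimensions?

Yes

m (mass) has dimensions [M].
F (force) has dimensions [L M T^-2].
a (acceleration) has dimensions [L T^-2].

Left side: [M]
Right side: [M]

Both sides have the same dimensions, so the equation is dimensionally consistent.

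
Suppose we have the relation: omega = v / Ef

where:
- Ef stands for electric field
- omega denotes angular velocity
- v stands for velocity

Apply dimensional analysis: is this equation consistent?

No

Ef (electric field) has dimensions [I^-1 L M T^-3].
omega (angular velocity) has dimensions [T^-1].
v (velocity) has dimensions [L T^-1].

Left side: [T^-1]
Right side: [I M^-1 T^2]

The two sides have different dimensions, so the equation is NOT dimensionally consistent.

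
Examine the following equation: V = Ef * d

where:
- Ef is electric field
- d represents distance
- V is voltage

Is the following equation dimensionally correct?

Yes

Ef (electric field) has dimensions [I^-1 L M T^-3].
d (distance) has dimensions [L].
V (voltage) has dimensions [I^-1 L^2 M T^-3].

Left side: [I^-1 L^2 M T^-3]
Right side: [I^-1 L^2 M T^-3]

Both sides have the same dimensions, so the equation is dimensionally consistent.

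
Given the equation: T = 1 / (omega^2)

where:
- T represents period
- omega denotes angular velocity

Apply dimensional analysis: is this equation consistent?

No

T (period) has dimensions [T].
omega (angular velocity) has dimensions [T^-1].

Left side: [T]
Right side: [T^2]

The two sides have different dimensions, so the equation is NOT dimensionally consistent.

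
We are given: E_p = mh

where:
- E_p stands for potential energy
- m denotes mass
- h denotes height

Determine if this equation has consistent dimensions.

No

E_p (potential energy) has dimensions [L^2 M T^-2].
m (mass) has dimensions [M].
h (height) has dimensions [L].

Left side: [L^2 M T^-2]
Right side: [L M]

The two sides have different dimensions, so the equation is NOT dimensionally consistent.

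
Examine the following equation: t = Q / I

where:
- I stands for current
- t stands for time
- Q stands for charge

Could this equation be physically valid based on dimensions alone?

Yes

I (current) has dimensions [I].
t (time) has dimensions [T].
Q (charge) has dimensions [I T].

Left side: [T]
Right side: [T]

Both sides have the same dimensions, so the equation is dimensionally consistent.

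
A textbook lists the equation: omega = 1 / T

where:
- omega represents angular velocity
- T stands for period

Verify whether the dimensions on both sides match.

Yes

omega (angular velocity) has dimensions [T^-1].
T (period) has dimensions [T].

Left side: [T^-1]
Right side: [T^-1]

Both sides have the same dimensions, so the equation is dimensionally consistent.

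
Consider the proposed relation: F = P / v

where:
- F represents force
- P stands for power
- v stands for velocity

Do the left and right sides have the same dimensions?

Yes

F (force) has dimensions [L M T^-2].
P (power) has dimensions [L^2 M T^-3].
v (velocity) has dimensions [L T^-1].

Left side: [L M T^-2]
Right side: [L M T^-2]

Both sides have the same dimensions, so the equation is dimensionally consistent.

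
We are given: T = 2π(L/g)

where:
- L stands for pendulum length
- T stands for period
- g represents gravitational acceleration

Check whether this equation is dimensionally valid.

No

L (pendulum length) has dimensions [L].
T (period) has dimensions [T].
g (gravitational acceleration) has dimensions [L T^-2].

Left side: [T]
Right side: [T^2]

The two sides have different dimensions, so the equation is NOT dimensionally consistent.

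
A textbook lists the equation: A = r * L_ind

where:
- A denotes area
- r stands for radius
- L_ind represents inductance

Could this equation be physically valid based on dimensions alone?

No

A (area) has dimensions [L^2].
r (radius) has dimensions [L].
L_ind (inductance) has dimensions [I^-2 L^2 M T^-2].

Left side: [L^2]
Right side: [I^-2 L^3 M T^-2]

The two sides have different dimensions, so the equation is NOT dimensionally consistent.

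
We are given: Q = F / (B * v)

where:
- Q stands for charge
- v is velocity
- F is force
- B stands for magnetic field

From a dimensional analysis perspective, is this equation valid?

Yes

Q (charge) has dimensions [I T].
v (velocity) has dimensions [L T^-1].
F (force) has dimensions [L M T^-2].
B (magnetic field) has dimensions [I^-1 M T^-2].

Left side: [I T]
Right side: [I T]

Both sides have the same dimensions, so the equation is dimensionally consistent.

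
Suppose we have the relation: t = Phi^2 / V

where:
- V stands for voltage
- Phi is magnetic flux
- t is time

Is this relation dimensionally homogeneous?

No

V (voltage) has dimensions [I^-1 L^2 M T^-3].
Phi (magnetic flux) has dimensions [I^-1 L^2 M T^-2].
t (time) has dimensions [T].

Left side: [T]
Right side: [I^-1 L^2 M T^-1]

The two sides have different dimensions, so the equation is NOT dimensionally consistent.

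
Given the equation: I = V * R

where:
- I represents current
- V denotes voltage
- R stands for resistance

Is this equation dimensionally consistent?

No

I (current) has dimensions [I].
V (voltage) has dimensions [I^-1 L^2 M T^-3].
R (resistance) has dimensions [I^-2 L^2 M T^-3].

Left side: [I]
Right side: [I^-3 L^4 M^2 T^-6]

The two sides have different dimensions, so the equation is NOT dimensionally consistent.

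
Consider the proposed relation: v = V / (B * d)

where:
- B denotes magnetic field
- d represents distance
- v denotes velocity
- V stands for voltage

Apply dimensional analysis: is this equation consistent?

Yes

B (magnetic field) has dimensions [I^-1 M T^-2].
d (distance) has dimensions [L].
v (velocity) has dimensions [L T^-1].
V (voltage) has dimensions [I^-1 L^2 M T^-3].

Left side: [L T^-1]
Right side: [L T^-1]

Both sides have the same dimensions, so the equation is dimensionally consistent.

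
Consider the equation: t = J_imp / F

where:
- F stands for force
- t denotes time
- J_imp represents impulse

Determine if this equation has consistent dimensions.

Yes

F (force) has dimensions [L M T^-2].
t (time) has dimensions [T].
J_imp (impulse) has dimensions [L M T^-1].

Left side: [T]
Right side: [T]

Both sides have the same dimensions, so the equation is dimensionally consistent.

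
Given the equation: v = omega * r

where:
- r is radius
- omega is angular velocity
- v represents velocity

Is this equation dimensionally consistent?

Yes

r (radius) has dimensions [L].
omega (angular velocity) has dimensions [T^-1].
v (velocity) has dimensions [L T^-1].

Left side: [L T^-1]
Right side: [L T^-1]

Both sides have the same dimensions, so the equation is dimensionally consistent.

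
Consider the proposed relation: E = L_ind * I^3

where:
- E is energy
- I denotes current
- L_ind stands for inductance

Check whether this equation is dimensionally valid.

No

E (energy) has dimensions [L^2 M T^-2].
I (current) has dimensions [I].
L_ind (inductance) has dimensions [I^-2 L^2 M T^-2].

Left side: [L^2 M T^-2]
Right side: [I L^2 M T^-2]

The two sides have different dimensions, so the equation is NOT dimensionally consistent.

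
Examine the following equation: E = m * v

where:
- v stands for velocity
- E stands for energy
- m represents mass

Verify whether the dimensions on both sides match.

No

v (velocity) has dimensions [L T^-1].
E (energy) has dimensions [L^2 M T^-2].
m (mass) has dimensions [M].

Left side: [L^2 M T^-2]
Right side: [L M T^-1]

The two sides have different dimensions, so the equation is NOT dimensionally consistent.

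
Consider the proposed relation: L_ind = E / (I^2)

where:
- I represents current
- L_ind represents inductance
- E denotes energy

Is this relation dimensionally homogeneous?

Yes

I (current) has dimensions [I].
L_ind (inductance) has dimensions [I^-2 L^2 M T^-2].
E (energy) has dimensions [L^2 M T^-2].

Left side: [I^-2 L^2 M T^-2]
Right side: [I^-2 L^2 M T^-2]

Both sides have the same dimensions, so the equation is dimensionally consistent.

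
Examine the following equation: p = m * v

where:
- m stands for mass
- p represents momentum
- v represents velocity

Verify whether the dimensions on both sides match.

Yes

m (mass) has dimensions [M].
p (momentum) has dimensions [L M T^-1].
v (velocity) has dimensions [L T^-1].

Left side: [L M T^-1]
Right side: [L M T^-1]

Both sides have the same dimensions, so the equation is dimensionally consistent.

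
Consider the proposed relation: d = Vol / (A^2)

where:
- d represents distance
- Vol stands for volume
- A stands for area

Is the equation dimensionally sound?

No

d (distance) has dimensions [L].
Vol (volume) has dimensions [L^3].
A (area) has dimensions [L^2].

Left side: [L]
Right side: [L^-1]

The two sides have different dimensions, so the equation is NOT dimensionally consistent.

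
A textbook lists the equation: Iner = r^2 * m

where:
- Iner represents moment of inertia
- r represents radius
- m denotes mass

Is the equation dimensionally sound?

Yes

Iner (moment of inertia) has dimensions [L^2 M].
r (radius) has dimensions [L].
m (mass) has dimensions [M].

Left side: [L^2 M]
Right side: [L^2 M]

Both sides have the same dimensions, so the equation is dimensionally consistent.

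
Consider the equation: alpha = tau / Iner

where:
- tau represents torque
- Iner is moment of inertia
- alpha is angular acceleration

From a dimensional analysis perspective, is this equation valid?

Yes

tau (torque) has dimensions [L^2 M T^-2].
Iner (moment of inertia) has dimensions [L^2 M].
alpha (angular acceleration) has dimensions [T^-2].

Left side: [T^-2]
Right side: [T^-2]

Both sides have the same dimensions, so the equation is dimensionally consistent.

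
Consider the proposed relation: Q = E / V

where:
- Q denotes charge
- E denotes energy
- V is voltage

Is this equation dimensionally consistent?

Yes

Q (charge) has dimensions [I T].
E (energy) has dimensions [L^2 M T^-2].
V (voltage) has dimensions [I^-1 L^2 M T^-3].

Left side: [I T]
Right side: [I T]

Both sides have the same dimensions, so the equation is dimensionally consistent.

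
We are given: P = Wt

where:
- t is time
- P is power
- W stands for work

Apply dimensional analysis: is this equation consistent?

No

t (time) has dimensions [T].
P (power) has dimensions [L^2 M T^-3].
W (work) has dimensions [L^2 M T^-2].

Left side: [L^2 M T^-3]
Right side: [L^2 M T^-1]

The two sides have different dimensions, so the equation is NOT dimensionally consistent.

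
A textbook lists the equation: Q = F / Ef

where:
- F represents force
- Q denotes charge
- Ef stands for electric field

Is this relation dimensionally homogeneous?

Yes

F (force) has dimensions [L M T^-2].
Q (charge) has dimensions [I T].
Ef (electric field) has dimensions [I^-1 L M T^-3].

Left side: [I T]
Right side: [I T]

Both sides have the same dimensions, so the equation is dimensionally consistent.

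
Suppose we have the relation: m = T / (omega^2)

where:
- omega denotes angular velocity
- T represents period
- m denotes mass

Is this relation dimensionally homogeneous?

No

omega (angular velocity) has dimensions [T^-1].
T (period) has dimensions [T].
m (mass) has dimensions [M].

Left side: [M]
Right side: [T^3]

The two sides have different dimensions, so the equation is NOT dimensionally consistent.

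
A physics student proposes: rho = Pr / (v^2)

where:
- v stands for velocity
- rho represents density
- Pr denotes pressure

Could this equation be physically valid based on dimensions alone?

Yes

v (velocity) has dimensions [L T^-1].
rho (density) has dimensions [L^-3 M].
Pr (pressure) has dimensions [L^-1 M T^-2].

Left side: [L^-3 M]
Right side: [L^-3 M]

Both sides have the same dimensions, so the equation is dimensionally consistent.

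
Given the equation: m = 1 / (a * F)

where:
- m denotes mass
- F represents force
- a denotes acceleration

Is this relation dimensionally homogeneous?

No

m (mass) has dimensions [M].
F (force) has dimensions [L M T^-2].
a (acceleration) has dimensions [L T^-2].

Left side: [M]
Right side: [L^-2 M^-1 T^4]

The two sides have different dimensions, so the equation is NOT dimensionally consistent.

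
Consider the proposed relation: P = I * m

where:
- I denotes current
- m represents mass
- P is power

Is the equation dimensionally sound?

No

I (current) has dimensions [I].
m (mass) has dimensions [M].
P (power) has dimensions [L^2 M T^-3].

Left side: [L^2 M T^-3]
Right side: [I M]

The two sides have different dimensions, so the equation is NOT dimensionally consistent.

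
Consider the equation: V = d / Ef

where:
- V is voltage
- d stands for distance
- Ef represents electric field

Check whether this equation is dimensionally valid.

No

V (voltage) has dimensions [I^-1 L^2 M T^-3].
d (distance) has dimensions [L].
Ef (electric field) has dimensions [I^-1 L M T^-3].

Left side: [I^-1 L^2 M T^-3]
Right side: [I M^-1 T^3]

The two sides have different dimensions, so the equation is NOT dimensionally consistent.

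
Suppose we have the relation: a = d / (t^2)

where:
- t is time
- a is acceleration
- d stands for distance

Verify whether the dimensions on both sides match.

Yes

t (time) has dimensions [T].
a (acceleration) has dimensions [L T^-2].
d (distance) has dimensions [L].

Left side: [L T^-2]
Right side: [L T^-2]

Both sides have the same dimensions, so the equation is dimensionally consistent.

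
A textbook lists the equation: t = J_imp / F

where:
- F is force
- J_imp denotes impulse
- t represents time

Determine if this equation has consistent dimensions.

Yes

F (force) has dimensions [L M T^-2].
J_imp (impulse) has dimensions [L M T^-1].
t (time) has dimensions [T].

Left side: [T]
Right side: [T]

Both sides have the same dimensions, so the equation is dimensionally consistent.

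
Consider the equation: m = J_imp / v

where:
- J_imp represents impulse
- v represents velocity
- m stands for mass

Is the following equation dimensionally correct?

Yes

J_imp (impulse) has dimensions [L M T^-1].
v (velocity) has dimensions [L T^-1].
m (mass) has dimensions [M].

Left side: [M]
Right side: [M]

Both sides have the same dimensions, so the equation is dimensionally consistent.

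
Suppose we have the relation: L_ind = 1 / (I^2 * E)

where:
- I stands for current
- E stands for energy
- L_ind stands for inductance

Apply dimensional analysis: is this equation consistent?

No

I (current) has dimensions [I].
E (energy) has dimensions [L^2 M T^-2].
L_ind (inductance) has dimensions [I^-2 L^2 M T^-2].

Left side: [I^-2 L^2 M T^-2]
Right side: [I^-2 L^-2 M^-1 T^2]

The two sides have different dimensions, so the equation is NOT dimensionally consistent.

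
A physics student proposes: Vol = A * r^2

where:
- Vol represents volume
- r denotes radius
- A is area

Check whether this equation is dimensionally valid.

No

Vol (volume) has dimensions [L^3].
r (radius) has dimensions [L].
A (area) has dimensions [L^2].

Left side: [L^3]
Right side: [L^4]

The two sides have different dimensions, so the equation is NOT dimensionally consistent.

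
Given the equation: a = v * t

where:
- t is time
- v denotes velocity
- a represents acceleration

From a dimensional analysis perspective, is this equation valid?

No

t (time) has dimensions [T].
v (velocity) has dimensions [L T^-1].
a (acceleration) has dimensions [L T^-2].

Left side: [L T^-2]
Right side: [L]

The two sides have different dimensions, so the equation is NOT dimensionally consistent.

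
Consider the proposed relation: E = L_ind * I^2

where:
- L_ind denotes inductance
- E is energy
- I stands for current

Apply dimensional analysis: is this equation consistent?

Yes

L_ind (inductance) has dimensions [I^-2 L^2 M T^-2].
E (energy) has dimensions [L^2 M T^-2].
I (current) has dimensions [I].

Left side: [L^2 M T^-2]
Right side: [L^2 M T^-2]

Both sides have the same dimensions, so the equation is dimensionally consistent.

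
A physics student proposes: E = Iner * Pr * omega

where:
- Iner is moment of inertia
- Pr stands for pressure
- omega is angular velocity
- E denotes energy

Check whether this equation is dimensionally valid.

No

Iner (moment of inertia) has dimensions [L^2 M].
Pr (pressure) has dimensions [L^-1 M T^-2].
omega (angular velocity) has dimensions [T^-1].
E (energy) has dimensions [L^2 M T^-2].

Left side: [L^2 M T^-2]
Right side: [L M^2 T^-3]

The two sides have different dimensions, so the equation is NOT dimensionally consistent.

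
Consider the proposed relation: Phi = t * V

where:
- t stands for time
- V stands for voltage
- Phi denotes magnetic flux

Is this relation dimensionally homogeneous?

Yes

t (time) has dimensions [T].
V (voltage) has dimensions [I^-1 L^2 M T^-3].
Phi (magnetic flux) has dimensions [I^-1 L^2 M T^-2].

Left side: [I^-1 L^2 M T^-2]
Right side: [I^-1 L^2 M T^-2]

Both sides have the same dimensions, so the equation is dimensionally consistent.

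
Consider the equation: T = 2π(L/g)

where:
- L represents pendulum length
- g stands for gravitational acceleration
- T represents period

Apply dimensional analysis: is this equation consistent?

No

L (pendulum length) has dimensions [L].
g (gravitational acceleration) has dimensions [L T^-2].
T (period) has dimensions [T].

Left side: [T]
Right side: [T^2]

The two sides have different dimensions, so the equation is NOT dimensionally consistent.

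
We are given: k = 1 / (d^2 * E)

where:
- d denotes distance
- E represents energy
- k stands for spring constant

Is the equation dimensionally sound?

No

d (distance) has dimensions [L].
E (energy) has dimensions [L^2 M T^-2].
k (spring constant) has dimensions [M T^-2].

Left side: [M T^-2]
Right side: [L^-4 M^-1 T^2]

The two sides have different dimensions, so the equation is NOT dimensionally consistent.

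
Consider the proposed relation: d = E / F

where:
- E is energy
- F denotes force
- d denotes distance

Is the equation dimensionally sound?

Yes

E (energy) has dimensions [L^2 M T^-2].
F (force) has dimensions [L M T^-2].
d (distance) has dimensions [L].

Left side: [L]
Right side: [L]

Both sides have the same dimensions, so the equation is dimensionally consistent.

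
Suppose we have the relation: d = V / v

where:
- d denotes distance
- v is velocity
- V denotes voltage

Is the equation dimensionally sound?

No

d (distance) has dimensions [L].
v (velocity) has dimensions [L T^-1].
V (voltage) has dimensions [I^-1 L^2 M T^-3].

Left side: [L]
Right side: [I^-1 L M T^-2]

The two sides have different dimensions, so the equation is NOT dimensionally consistent.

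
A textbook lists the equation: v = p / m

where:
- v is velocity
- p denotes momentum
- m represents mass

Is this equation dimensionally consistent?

Yes

v (velocity) has dimensions [L T^-1].
p (momentum) has dimensions [L M T^-1].
m (mass) has dimensions [M].

Left side: [L T^-1]
Right side: [L T^-1]

Both sides have the same dimensions, so the equation is dimensionally consistent.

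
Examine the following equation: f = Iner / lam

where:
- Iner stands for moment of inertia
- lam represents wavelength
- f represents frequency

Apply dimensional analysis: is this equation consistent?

No

Iner (moment of inertia) has dimensions [L^2 M].
lam (wavelength) has dimensions [L].
f (frequency) has dimensions [T^-1].

Left side: [T^-1]
Right side: [L M]

The two sides have different dimensions, so the equation is NOT dimensionally consistent.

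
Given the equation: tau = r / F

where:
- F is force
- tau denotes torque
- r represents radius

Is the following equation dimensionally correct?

No

F (force) has dimensions [L M T^-2].
tau (torque) has dimensions [L^2 M T^-2].
r (radius) has dimensions [L].

Left side: [L^2 M T^-2]
Right side: [M^-1 T^2]

The two sides have different dimensions, so the equation is NOT dimensionally consistent.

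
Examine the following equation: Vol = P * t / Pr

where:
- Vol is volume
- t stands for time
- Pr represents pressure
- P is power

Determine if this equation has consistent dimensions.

Yes

Vol (volume) has dimensions [L^3].
t (time) has dimensions [T].
Pr (pressure) has dimensions [L^-1 M T^-2].
P (power) has dimensions [L^2 M T^-3].

Left side: [L^3]
Right side: [L^3]

Both sides have the same dimensions, so the equation is dimensionally consistent.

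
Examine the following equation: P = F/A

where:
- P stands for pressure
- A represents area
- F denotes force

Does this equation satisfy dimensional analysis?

Yes

P (pressure) has dimensions [L^-1 M T^-2].
A (area) has dimensions [L^2].
F (force) has dimensions [L M T^-2].

Left side: [L^-1 M T^-2]
Right side: [L^-1 M T^-2]

Both sides have the same dimensions, so the equation is dimensionally consistent.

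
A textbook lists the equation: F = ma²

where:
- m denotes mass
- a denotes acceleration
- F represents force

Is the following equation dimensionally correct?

No

m (mass) has dimensions [M].
a (acceleration) has dimensions [L T^-2].
F (force) has dimensions [L M T^-2].

Left side: [L M T^-2]
Right side: [L^2 M T^-4]

The two sides have different dimensions, so the equation is NOT dimensionally consistent.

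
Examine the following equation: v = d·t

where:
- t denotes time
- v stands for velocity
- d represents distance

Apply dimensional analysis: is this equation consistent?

No

t (time) has dimensions [T].
v (velocity) has dimensions [L T^-1].
d (distance) has dimensions [L].

Left side: [L T^-1]
Right side: [L T]

The two sides have different dimensions, so the equation is NOT dimensionally consistent.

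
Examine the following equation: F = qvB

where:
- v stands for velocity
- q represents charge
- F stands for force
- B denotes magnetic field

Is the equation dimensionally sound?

Yes

v (velocity) has dimensions [L T^-1].
q (charge) has dimensions [I T].
F (force) has dimensions [L M T^-2].
B (magnetic field) has dimensions [I^-1 M T^-2].

Left side: [L M T^-2]
Right side: [L M T^-2]

Both sides have the same dimensions, so the equation is dimensionally consistent.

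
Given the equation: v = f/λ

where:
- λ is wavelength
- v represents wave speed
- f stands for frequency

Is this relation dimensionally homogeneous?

No

λ (wavelength) has dimensions [L].
v (wave speed) has dimensions [L T^-1].
f (frequency) has dimensions [T^-1].

Left side: [L T^-1]
Right side: [L^-1 T^-1]

The two sides have different dimensions, so the equation is NOT dimensionally consistent.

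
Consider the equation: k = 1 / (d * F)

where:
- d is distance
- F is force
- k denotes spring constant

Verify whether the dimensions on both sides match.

No

d (distance) has dimensions [L].
F (force) has dimensions [L M T^-2].
k (spring constant) has dimensions [M T^-2].

Left side: [M T^-2]
Right side: [L^-2 M^-1 T^2]

The two sides have different dimensions, so the equation is NOT dimensionally consistent.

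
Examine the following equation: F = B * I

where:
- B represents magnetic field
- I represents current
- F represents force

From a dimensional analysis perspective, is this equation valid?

No

B (magnetic field) has dimensions [I^-1 M T^-2].
I (current) has dimensions [I].
F (force) has dimensions [L M T^-2].

Left side: [L M T^-2]
Right side: [M T^-2]

The two sides have different dimensions, so the equation is NOT dimensionally consistent.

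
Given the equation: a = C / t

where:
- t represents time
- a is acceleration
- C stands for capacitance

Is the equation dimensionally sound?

No

t (time) has dimensions [T].
a (acceleration) has dimensions [L T^-2].
C (capacitance) has dimensions [I^2 L^-2 M^-1 T^4].

Left side: [L T^-2]
Right side: [I^2 L^-2 M^-1 T^3]

The two sides have different dimensions, so the equation is NOT dimensionally consistent.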